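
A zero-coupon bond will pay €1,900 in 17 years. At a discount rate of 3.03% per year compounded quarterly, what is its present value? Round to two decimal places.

€1,137.34

Periodic rate = 3.03%/4 = 0.007575; 68 periods.
P = 1,900/(1 + 0.007575)^68 ≈ 1,900/1.670559926 ≈ 1,137.3432.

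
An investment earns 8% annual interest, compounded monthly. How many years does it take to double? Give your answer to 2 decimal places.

8.69 years

(1 + 0.00666667)^(12t) = 2.
12t = ln 2 / ln(1 + 0.00666667) ≈ 0.69315/0.00664454 ≈ 104.3183.
t ≈ 8.6932.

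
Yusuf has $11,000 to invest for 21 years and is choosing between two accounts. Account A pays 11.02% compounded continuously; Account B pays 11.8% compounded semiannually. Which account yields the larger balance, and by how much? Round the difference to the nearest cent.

Account B, by $10,901.35

Account A growth factor: e^(0.1102·21) = e^2.3142 ≈ 10.1168262195; balance ≈ 111,285.0884.
Account B growth factor: (1 + 0.059)^42 ≈ 11.1078581358; balance ≈ 122,186.4395.
Account B is larger by 10,901.3511.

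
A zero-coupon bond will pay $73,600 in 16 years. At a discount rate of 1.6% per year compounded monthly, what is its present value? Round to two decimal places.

Periodic rate = 1.6%/12 = 0.00133333; 192 periods.
P = 73,600/(1 + 0.016/12)^192 ≈ 73,600/1.2915324834 ≈ 56,986.5651.

$56,986.57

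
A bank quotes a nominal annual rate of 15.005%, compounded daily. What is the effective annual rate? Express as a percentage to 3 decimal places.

16.186%

EAR = (1 + 15.005%/365)^365 − 1 = (1 + 0.000411096)^365 − 1.
(1 + 0.000411096)^365 ≈ 1.161857, so EAR ≈ 16.18565%.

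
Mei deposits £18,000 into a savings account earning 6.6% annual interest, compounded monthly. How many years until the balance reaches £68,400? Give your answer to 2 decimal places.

(1 + 0.0055)^(12t) = 68,400/18,000 = 3.8.
12t·ln(1 + 0.0055) = ln(3.8); 12t = 1.335/0.00548493 ≈ 243.3944.
t ≈ 20.2829 years.

20.28 years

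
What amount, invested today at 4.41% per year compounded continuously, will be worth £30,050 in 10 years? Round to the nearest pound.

£19,334

P = A·e^(−rt) = 30,050·e^(−0.441).
e^(−0.441) ≈ 0.64339270657, so P ≈ 19,333.9508.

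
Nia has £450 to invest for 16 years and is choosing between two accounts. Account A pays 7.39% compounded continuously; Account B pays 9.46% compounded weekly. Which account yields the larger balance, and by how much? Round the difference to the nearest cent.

Account A growth factor: e^(0.0739·16) = e^1.1824 ≈ 3.262194081; balance ≈ 1,467.9873.
Account B growth factor: (1 + 0.0946/52)^832 ≈ 4.536813411; balance ≈ 2,041.5660.
Account B is larger by 573.5787.

Account B, by £573.58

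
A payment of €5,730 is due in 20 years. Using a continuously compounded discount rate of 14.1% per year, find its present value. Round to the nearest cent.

P = A·e^(−rt) = 5,730·e^(−2.82).
e^(−2.82) ≈ 0.05960594271, so P ≈ 341.5421.

€341.54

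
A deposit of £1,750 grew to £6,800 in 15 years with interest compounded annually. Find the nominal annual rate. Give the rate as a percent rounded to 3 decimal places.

9.471%

The 15-period growth factor is 6,800/1,750 = 3.88571.
r = 3.88571^(1/15) − 1 ≈ 0.0947074, i.e. 9.47074%.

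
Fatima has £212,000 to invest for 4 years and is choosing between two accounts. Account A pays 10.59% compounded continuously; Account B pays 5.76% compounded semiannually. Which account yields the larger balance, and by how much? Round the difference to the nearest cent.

Account A, by £57,757.10

A: e^(0.1059·4) = e^0.4236 ≈ 1.52745049138, so 212,000 × 1.52745049138 ≈ 323,819.5042.
B: (1 + 0.0288)^8 ≈ 1.25501132445, so 212,000 × 1.25501132445 ≈ 266,062.4008.
Difference ≈ 57,757.1034 in favor of A.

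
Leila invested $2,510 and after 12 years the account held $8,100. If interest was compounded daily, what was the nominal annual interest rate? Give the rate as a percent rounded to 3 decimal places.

9.764%

(1 + r/365)^4380 = 8,100/2,510 = 3.22709.
1 + r/365 = 3.22709^(1/4380) ≈ 1.000268, so r/365 ≈ 0.00026752.
r ≈ 365·0.00026752 = 9.76448%.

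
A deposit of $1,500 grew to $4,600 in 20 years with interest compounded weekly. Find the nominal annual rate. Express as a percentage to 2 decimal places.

(1 + r/52)^1040 = 4,600/1,500 = 3.06667.
1 + r/52 = 3.06667^(1/1040) ≈ 1.001078, so r/52 ≈ 0.00107807.
r ≈ 52·0.00107807 = 5.60598%.

5.61%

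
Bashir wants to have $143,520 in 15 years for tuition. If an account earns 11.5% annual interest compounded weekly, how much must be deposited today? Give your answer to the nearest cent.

$25,620.15

Growth factor = (1 + 0.115/52)^780 ≈ 5.60184134717.
P = 143,520/5.60184134717 ≈ 25,620.1472.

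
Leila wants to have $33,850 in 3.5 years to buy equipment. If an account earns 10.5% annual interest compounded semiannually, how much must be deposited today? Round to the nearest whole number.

$23,659

Periodic rate = 10.5%/2 = 0.0525; 7 periods.
P = 33,850/(1 + 0.0525)^7 ≈ 33,850/1.4307202746 ≈ 23,659.4117.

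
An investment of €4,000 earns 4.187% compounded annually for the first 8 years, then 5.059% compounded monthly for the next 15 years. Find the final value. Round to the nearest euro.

€11,842

Phase 1: 4,000·(1 + 0.04187)^8 ≈ 5,553.5189.
Phase 2: 5,553.5189·(1 + 0.05059/12)^180 ≈ 11,842.4041.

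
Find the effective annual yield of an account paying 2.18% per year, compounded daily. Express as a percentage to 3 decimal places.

EAR = (1 + 2.18%/365)^365 − 1 = (1 + 0.000059726)^365 − 1.
(1 + 0.000059726)^365 ≈ 1.022039, so EAR ≈ 2.20387%.

2.204%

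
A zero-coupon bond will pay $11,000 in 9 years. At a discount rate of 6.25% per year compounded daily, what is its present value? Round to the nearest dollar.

Periodic rate = 6.25%/365 = 0.000171233; 3285 periods.
P = 11,000/(1 + 0.0625/365)^3285 ≈ 11,000/1.7549701465 ≈ 6,267.9129.

$6,268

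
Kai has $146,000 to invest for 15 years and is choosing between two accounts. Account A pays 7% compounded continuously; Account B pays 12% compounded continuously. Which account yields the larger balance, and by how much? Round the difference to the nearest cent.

A: e^(0.07·15) = e^1.05 ≈ 2.85765111806, so 146,000 × 2.85765111806 ≈ 417,217.0632.
B: e^(0.12·15) = e^1.8 ≈ 6.04964746441, so 146,000 × 6.04964746441 ≈ 883,248.5298.
Difference ≈ 466,031.4666 in favor of B.

Account B, by $466,031.47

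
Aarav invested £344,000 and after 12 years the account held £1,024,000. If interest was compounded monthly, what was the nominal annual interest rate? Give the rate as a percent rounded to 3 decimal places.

The 144-period growth factor is 1,024,000/344,000 = 2.97674.
r/12 = 2.97674^(1/144) − 1 ≈ 0.00760397, so r ≈ 12·0.00760397 = 9.12477%.

9.125%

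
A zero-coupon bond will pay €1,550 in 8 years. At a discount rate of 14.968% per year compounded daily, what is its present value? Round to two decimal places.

Periodic rate = 14.968%/365 = 0.000410082; 2920 periods.
P = 1,550/(1 + 0.14968/365)^2920 ≈ 1,550/3.31081553 ≈ 468.1626.

€468.16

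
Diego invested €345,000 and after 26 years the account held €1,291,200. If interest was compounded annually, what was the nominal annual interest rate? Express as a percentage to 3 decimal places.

5.207%

(1 + r)^26 = 1,291,200/345,000 = 3.74261.
1 + r = 3.74261^(1/26) ≈ 1.052071, so r ≈ 0.0520713.
r ≈ 5.20713%.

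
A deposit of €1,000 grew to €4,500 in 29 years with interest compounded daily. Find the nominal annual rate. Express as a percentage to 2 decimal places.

5.19%

The 10585-period growth factor is 4,500/1,000 = 4.5.
r/365 = 4.5^(1/10585) − 1 ≈ 0.000142105, so r ≈ 365·0.000142105 = 5.18684%.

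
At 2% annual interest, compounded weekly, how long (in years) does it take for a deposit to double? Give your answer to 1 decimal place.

(1 + 0.000384615)^(52t) = 2.
52t = ln 2 / ln(1 + 0.000384615) ≈ 0.69315/0.000384541 ≈ 1802.5292.
t ≈ 34.6640.

34.7 years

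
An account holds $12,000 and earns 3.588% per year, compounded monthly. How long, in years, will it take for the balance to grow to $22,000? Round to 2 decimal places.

(1 + 0.00299)^(12t) = 22,000/12,000 = 1.8333.
12t·ln(1 + 0.00299) = ln(1.8333); 12t = 0.60614/0.00298554 ≈ 203.0239.
t ≈ 16.9187 years.

16.92 years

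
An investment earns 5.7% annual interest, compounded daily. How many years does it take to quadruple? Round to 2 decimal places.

(1 + 0.000156164)^(365t) = 4.
365t = ln 4 / ln(1 + 0.000156164) ≈ 1.3863/0.000156152 ≈ 8877.8412.
t ≈ 24.3229.

24.32 years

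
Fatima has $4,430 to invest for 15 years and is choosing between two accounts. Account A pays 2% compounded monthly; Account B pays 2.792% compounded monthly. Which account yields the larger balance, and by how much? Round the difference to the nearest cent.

Account B, by $752.55

Account A growth factor: (1 + 0.02/12)^180 ≈ 1.349521759; balance ≈ 5,978.3814.
Account B growth factor: (1 + 0.02792/12)^180 ≈ 1.519397007; balance ≈ 6,730.9287.
Account B is larger by 752.5473.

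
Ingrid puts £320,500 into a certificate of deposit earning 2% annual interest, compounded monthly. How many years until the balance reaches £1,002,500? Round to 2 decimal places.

We need (1 + 0.00166667)^(12t) = 3.1279, so 12t = ln 3.1279 / ln 1.001667 ≈ 684.7920.
t ≈ 684.7920/12 = 57.0660 years.

57.07 years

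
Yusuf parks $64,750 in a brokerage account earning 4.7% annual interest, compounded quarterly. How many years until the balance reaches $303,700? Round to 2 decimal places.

33.08 years

(1 + 0.01175)^(4t) = 303,700/64,750 = 4.6903.
4t·ln(1 + 0.01175) = ln(4.6903); 4t = 1.5455/0.0116815 ≈ 132.3037.
t ≈ 33.0759 years.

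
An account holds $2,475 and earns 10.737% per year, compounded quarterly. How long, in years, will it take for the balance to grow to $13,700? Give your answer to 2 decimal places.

16.15 years

We need (1 + 0.0268425)^(4t) = 5.5354, so 4t = ln 5.5354 / ln 1.026843 ≈ 64.5998.
t ≈ 64.5998/4 = 16.1499 years.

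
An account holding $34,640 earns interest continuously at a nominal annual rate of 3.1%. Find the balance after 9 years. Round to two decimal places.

A = P·e^(rt) = 34,640·e^(0.031·9) = 34,640·e^0.279.
e^0.279 ≈ 1.3218073439, so A ≈ 45,787.4064.

$45,787.41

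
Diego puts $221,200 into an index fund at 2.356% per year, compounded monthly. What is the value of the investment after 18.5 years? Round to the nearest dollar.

$341,894

Periodic rate = 2.356%/12 = 0.00196333; periods = 12·18.5 = 222.
A = 221,200·(1 + 0.02356/12)^222 ≈ 221,200·1.54563169363 ≈ 341,893.7306.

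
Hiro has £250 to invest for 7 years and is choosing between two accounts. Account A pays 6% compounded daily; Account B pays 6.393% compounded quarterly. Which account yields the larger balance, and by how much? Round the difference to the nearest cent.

Account A growth factor: (1 + 0.06/365)^2555 ≈ 1.52190902; balance ≈ 380.4773.
Account B growth factor: (1 + 0.0159825)^28 ≈ 1.55888604; balance ≈ 389.7215.
Account B is larger by 9.2443.

Account B, by £9.24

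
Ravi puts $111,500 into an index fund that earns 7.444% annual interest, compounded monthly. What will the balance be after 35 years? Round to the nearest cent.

Growth factor = (1 + 0.07444/12)^420 ≈ 13.42813567177.
A ≈ 111,500 × 13.42813567177 ≈ 1,497,237.1274.

$1,497,237.13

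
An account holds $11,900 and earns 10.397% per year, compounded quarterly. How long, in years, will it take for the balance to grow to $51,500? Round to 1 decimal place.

14.3 years

We need (1 + 0.0259925)^(4t) = 4.3277, so 4t = ln 4.3277 / ln 1.025993 ≈ 57.0935.
t ≈ 57.0935/4 = 14.2734 years.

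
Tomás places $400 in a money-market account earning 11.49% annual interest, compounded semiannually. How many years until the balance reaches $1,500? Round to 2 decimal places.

(1 + 0.05745)^(2t) = 1,500/400 = 3.75.
2t·ln(1 + 0.05745) = ln(3.75); 2t = 1.3218/0.0558603 ≈ 23.6618.
t ≈ 11.8309 years.

11.83 years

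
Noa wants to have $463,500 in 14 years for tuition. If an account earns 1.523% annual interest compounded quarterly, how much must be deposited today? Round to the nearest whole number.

Periodic rate = 1.523%/4 = 0.0038075; 56 periods.
P = 463,500/(1 + 0.0038075)^56 ≈ 463,500/1.23715589215 ≈ 374,649.6322.

$374,650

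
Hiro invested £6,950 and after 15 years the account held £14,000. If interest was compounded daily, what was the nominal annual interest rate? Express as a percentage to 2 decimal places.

The 5475-period growth factor is 14,000/6,950 = 2.01439.
r/365 = 2.01439^(1/5475) − 1 ≈ 0.00012792, so r ≈ 365·0.00012792 = 4.66907%.

4.67%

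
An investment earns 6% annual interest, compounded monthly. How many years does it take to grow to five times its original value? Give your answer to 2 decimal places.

(1 + 0.005)^(12t) = 5.
12t = ln 5 / ln(1 + 0.005) ≈ 1.6094/0.00498754 ≈ 322.6916.
t ≈ 26.8910.

26.89 years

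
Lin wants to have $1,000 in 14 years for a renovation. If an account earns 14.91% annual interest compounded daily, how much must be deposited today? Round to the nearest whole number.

$124

Periodic rate = 14.91%/365 = 0.000408493; 5110 periods.
P = 1,000/(1 + 0.1491/365)^5110 ≈ 1,000/8.06048535 ≈ 124.0620.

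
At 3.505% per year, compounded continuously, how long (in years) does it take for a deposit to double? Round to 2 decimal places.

19.78 years

e^(0.03505t) = 2, so 0.03505t = ln 2 ≈ 0.69315.
t ≈ 0.69315/0.03505 ≈ 19.7760.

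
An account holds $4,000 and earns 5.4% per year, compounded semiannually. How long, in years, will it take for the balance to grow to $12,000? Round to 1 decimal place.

20.6 years

(1 + 0.027)^(2t) = 12,000/4,000 = 3.
2t·ln(1 + 0.027) = ln(3); 2t = 1.0986/0.0266419 ≈ 41.2362.
t ≈ 20.6181 years.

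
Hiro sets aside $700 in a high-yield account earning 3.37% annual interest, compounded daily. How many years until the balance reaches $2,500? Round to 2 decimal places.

We need (1 + 0.0000923288)^(365t) = 3.5714, so 365t = ln 3.5714 / ln 1.000092 ≈ 13787.9502.
t ≈ 13787.9502/365 = 37.7752 years.

37.78 years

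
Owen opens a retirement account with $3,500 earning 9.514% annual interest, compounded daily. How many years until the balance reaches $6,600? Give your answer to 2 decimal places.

(1 + 0.000260658)^(365t) = 6,600/3,500 = 1.8857.
365t·ln(1 + 0.000260658) = ln(1.8857); 365t = 0.63431/0.000260624 ≈ 2433.8040.
t ≈ 6.6680 years.

6.67 years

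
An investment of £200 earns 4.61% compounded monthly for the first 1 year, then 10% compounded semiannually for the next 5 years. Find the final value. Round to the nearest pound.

£341

After 1 years at 4.61%: 200 × 1.04708664 ≈ 209.4173.
Then 5 years at 10%: 209.4173 × 1.62889463 ≈ 341.1188.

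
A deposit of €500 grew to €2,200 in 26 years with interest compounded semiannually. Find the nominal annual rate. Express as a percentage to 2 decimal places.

5.78%

The 52-period growth factor is 2,200/500 = 4.4.
r/2 = 4.4^(1/52) − 1 ≈ 0.0289022, so r ≈ 2·0.0289022 = 5.78044%.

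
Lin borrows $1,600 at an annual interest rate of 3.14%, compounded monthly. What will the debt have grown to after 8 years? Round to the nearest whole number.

Periodic rate = 3.14%/12 = 0.00261667; periods = 12·8 = 96.
A = 1,600·(1 + 0.0314/12)^96 ≈ 1,600·1.285145471 ≈ 2,056.2328.

$2,056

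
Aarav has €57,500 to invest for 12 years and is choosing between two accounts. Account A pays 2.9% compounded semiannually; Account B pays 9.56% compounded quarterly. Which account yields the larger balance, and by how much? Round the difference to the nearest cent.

Account A growth factor: (1 + 0.0145)^24 ≈ 1.412697683; balance ≈ 81,230.1168.
Account B growth factor: (1 + 0.0239)^48 ≈ 3.1071488858; balance ≈ 178,661.0609.
Account B is larger by 97,430.9442.

Account B, by €97,430.94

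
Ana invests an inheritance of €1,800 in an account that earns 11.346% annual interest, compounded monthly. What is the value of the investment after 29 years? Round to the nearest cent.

Periodic rate = 11.346%/12 = 0.009455; periods = 12·29 = 348.
A = 1,800·(1 + 0.009455)^348 ≈ 1,800·26.440112673 ≈ 47,592.2028.

€47,592.20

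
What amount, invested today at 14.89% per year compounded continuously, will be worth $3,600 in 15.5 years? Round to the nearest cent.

P = A·e^(−rt) = 3,600·e^(−2.30795).
e^(−2.30795) ≈ 0.09946494584, so P ≈ 358.0738.

$358.07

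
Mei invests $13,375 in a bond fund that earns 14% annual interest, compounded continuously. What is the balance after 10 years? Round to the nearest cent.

A = P·e^(rt) = 13,375·e^(0.14·10) = 13,375·e^1.4.
e^1.4 ≈ 4.0551999668, so A ≈ 54,238.2996.

$54,238.30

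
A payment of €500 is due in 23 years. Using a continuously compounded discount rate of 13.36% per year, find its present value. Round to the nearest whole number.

€23

P = A·e^(−rt) = 500·e^(−3.0728).
e^(−3.0728) ≈ 0.0462913574, so P ≈ 23.1457.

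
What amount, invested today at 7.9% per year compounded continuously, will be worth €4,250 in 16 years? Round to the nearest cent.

€1,200.72

P = A·e^(−rt) = 4,250·e^(−1.264).
e^(−1.264) ≈ 0.2825216766, so P ≈ 1,200.7171.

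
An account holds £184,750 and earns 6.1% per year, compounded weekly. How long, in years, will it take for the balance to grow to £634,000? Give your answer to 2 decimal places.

(1 + 0.00117308)^(52t) = 634,000/184,750 = 3.4317.
52t·ln(1 + 0.00117308) = ln(3.4317); 52t = 1.233/0.00117239 ≈ 1051.7371.
t ≈ 20.2257 years.

20.23 years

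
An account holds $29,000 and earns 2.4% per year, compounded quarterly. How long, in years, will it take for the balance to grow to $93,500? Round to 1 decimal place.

48.9 years

(1 + 0.006)^(4t) = 93,500/29,000 = 3.2241.
4t·ln(1 + 0.006) = ln(3.2241); 4t = 1.1707/0.00598207 ≈ 195.6957.
t ≈ 48.9239 years.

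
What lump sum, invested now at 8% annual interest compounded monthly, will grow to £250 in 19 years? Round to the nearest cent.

Periodic rate = 8%/12 = 0.00666667; 228 periods.
P = 250/(1 + 0.08/12)^228 ≈ 250/4.54921977 ≈ 54.9545.

£54.95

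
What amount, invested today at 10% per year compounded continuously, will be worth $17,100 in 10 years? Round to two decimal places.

P = A·e^(−rt) = 17,100·e^(−1).
e^(−1) ≈ 0.36787944117, so P ≈ 6,290.7384.

$6,290.74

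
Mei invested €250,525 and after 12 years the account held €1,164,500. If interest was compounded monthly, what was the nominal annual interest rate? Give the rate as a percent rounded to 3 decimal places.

12.873%

(1 + r/12)^144 = 1,164,500/250,525 = 4.64824.
1 + r/12 = 4.64824^(1/144) ≈ 1.010727, so r/12 ≈ 0.0107272.
r ≈ 12·0.0107272 = 12.87262%.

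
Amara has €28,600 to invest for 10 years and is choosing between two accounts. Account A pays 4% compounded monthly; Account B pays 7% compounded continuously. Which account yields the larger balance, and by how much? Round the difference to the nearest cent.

A: (1 + 0.04/12)^120 ≈ 1.4908326824, so 28,600 × 1.4908326824 ≈ 42,637.8147.
B: e^(0.07·10) = e^0.7 ≈ 2.0137527075, so 28,600 × 2.0137527075 ≈ 57,593.3274.
Difference ≈ 14,955.5127 in favor of B.

Account B, by €14,955.51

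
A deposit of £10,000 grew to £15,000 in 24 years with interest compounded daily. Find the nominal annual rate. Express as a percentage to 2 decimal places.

(1 + r/365)^8760 = 15,000/10,000 = 1.5.
1 + r/365 = 1.5^(1/8760) ≈ 1.000046, so r/365 ≈ 0.000046287.
r ≈ 365·0.000046287 = 1.68948%.

1.69%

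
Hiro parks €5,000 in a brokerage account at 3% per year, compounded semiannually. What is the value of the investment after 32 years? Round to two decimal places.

€12,965.72

Growth factor = (1 + 0.015)^64 ≈ 2.5931444161.
A ≈ 5,000 × 2.5931444161 ≈ 12,965.7221.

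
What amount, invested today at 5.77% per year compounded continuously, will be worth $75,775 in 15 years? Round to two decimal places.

P = A·e^(−rt) = 75,775·e^(−0.8655).
e^(−0.8655) ≈ 0.42084107947, so P ≈ 31,889.2328.

$31,889.23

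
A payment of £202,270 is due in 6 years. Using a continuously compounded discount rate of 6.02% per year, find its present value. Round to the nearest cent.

P = A·e^(−rt) = 202,270·e^(−0.3612).
e^(−0.3612) ≈ 0.696839616606, so P ≈ 140,949.7493.

£140,949.75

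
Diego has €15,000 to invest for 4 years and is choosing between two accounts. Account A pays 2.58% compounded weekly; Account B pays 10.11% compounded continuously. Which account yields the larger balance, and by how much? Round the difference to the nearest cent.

Account B, by €5,845.78

A: (1 + 0.0258/52)^208 ≈ 1.1086847545, so 15,000 × 1.1086847545 ≈ 16,630.2713.
B: e^(0.1011·4) = e^0.4044 ≈ 1.4984031884, so 15,000 × 1.4984031884 ≈ 22,476.0478.
Difference ≈ 5,845.7765 in favor of B.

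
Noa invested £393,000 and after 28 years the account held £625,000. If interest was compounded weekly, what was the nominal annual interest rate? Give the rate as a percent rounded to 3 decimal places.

The 1456-period growth factor is 625,000/393,000 = 1.59033.
r/52 = 1.59033^(1/1456) − 1 ≈ 0.000318692, so r ≈ 52·0.000318692 = 1.65720%.

1.657%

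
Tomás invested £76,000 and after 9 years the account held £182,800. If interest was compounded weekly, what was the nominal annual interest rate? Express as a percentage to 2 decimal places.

9.76%

(1 + r/52)^468 = 182,800/76,000 = 2.40526.
1 + r/52 = 2.40526^(1/468) ≈ 1.001877, so r/52 ≈ 0.0018771.
r ≈ 52·0.0018771 = 9.76092%.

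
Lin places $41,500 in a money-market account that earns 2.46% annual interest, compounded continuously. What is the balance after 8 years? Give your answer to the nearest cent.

$50,526.27

A = P·e^(rt) = 41,500·e^(0.0246·8) = 41,500·e^0.1968.
e^0.1968 ≈ 1.2175005163, so A ≈ 50,526.2714.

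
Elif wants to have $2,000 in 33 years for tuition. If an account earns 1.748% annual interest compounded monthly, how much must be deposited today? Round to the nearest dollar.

$1,124

Growth factor = (1 + 0.01748/12)^396 ≈ 1.779656336.
P = 2,000/1.779656336 ≈ 1,123.8125.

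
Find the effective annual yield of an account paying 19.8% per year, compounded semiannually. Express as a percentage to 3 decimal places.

EAR = (1 + 19.8%/2)^2 − 1 = (1 + 0.099)^2 − 1.
(1 + 0.099)^2 ≈ 1.207801, so EAR ≈ 20.78010%.

20.780%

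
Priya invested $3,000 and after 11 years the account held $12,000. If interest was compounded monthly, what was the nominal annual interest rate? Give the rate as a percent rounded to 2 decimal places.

(1 + r/12)^132 = 12,000/3,000 = 4.
1 + r/12 = 4^(1/132) ≈ 1.010558, so r/12 ≈ 0.0105576.
r ≈ 12·0.0105576 = 12.66909%.

12.67%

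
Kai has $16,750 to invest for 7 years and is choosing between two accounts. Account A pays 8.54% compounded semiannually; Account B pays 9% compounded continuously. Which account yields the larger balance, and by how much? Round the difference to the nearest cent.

A: (1 + 0.0427)^14 ≈ 1.7956894437, so 16,750 × 1.7956894437 ≈ 30,077.7982.
B: e^(0.09·7) = e^0.63 ≈ 1.8776105793, so 16,750 × 1.8776105793 ≈ 31,449.9772.
Difference ≈ 1,372.1790 in favor of B.

Account B, by $1,372.18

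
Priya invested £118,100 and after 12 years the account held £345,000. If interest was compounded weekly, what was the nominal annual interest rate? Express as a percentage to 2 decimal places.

The 624-period growth factor is 345,000/118,100 = 2.92125.
r/52 = 2.92125^(1/624) − 1 ≈ 0.00171945, so r ≈ 52·0.00171945 = 8.94112%.

8.94%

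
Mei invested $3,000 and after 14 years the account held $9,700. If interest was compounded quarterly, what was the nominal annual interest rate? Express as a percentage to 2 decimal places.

The 56-period growth factor is 9,700/3,000 = 3.23333.
r/4 = 3.23333^(1/56) − 1 ≈ 0.0211767, so r ≈ 4·0.0211767 = 8.47068%.

8.47%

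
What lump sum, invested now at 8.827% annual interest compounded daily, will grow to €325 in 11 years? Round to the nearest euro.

€123

Growth factor = (1 + 0.08827/365)^4015 ≈ 2.64019456.
P = 325/2.64019456 ≈ 123.0970.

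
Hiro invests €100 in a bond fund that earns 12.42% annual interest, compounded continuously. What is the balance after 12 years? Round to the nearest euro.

A = P·e^(rt) = 100·e^(0.1242·12) = 100·e^1.4904.
e^1.4904 ≈ 4.43887071, so A ≈ 443.8871.

€444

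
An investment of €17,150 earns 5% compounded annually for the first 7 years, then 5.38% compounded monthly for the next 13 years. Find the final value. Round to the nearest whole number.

€48,490

Phase 1: 17,150·(1 + 0.05)^7 ≈ 24,131.7722.
Phase 2: 24,131.7722·(1 + 0.0538/12)^156 ≈ 48,490.4161.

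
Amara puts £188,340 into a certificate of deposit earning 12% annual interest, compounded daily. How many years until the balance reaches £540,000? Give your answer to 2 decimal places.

8.78 years

We need (1 + 0.000328767)^(365t) = 2.8672, so 365t = ln 2.8672 / ln 1.000329 ≈ 3204.3759.
t ≈ 3204.3759/365 = 8.7791 years.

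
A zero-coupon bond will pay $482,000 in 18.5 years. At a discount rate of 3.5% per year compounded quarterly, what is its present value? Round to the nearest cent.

Periodic rate = 3.5%/4 = 0.00875; 74 periods.
P = 482,000/(1 + 0.00875)^74 ≈ 482,000/1.90538407904 ≈ 252,967.3704.

$252,967.37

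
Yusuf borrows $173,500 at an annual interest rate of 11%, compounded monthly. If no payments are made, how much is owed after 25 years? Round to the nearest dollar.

$2,680,209

Periodic rate = 11%/12 = 0.00916667; periods = 12·25 = 300.
A = 173,500·(1 + 0.11/12)^300 ≈ 173,500·15.44788858902 ≈ 2,680,208.6702.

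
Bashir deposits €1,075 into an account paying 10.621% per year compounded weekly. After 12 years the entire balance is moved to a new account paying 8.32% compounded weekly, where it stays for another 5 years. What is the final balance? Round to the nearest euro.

After 12 years at 10.621%: 1,075 × 3.572337581 ≈ 3,840.2629.
Then 5 years at 8.32%: 3,840.2629 × 1.515382003 ≈ 5,819.4653.

€5,819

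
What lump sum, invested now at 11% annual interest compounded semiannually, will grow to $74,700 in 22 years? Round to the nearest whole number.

$7,083

Periodic rate = 11%/2 = 0.055; 44 periods.
P = 74,700/(1 + 0.055)^44 ≈ 74,700/10.546496768 ≈ 7,082.9207.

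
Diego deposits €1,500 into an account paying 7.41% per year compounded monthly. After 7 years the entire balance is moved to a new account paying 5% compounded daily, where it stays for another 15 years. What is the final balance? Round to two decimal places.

€5,325.57

Phase 1: 1,500·(1 + 0.006175)^84 ≈ 2,515.7480.
Phase 2: 2,515.7480·(1 + 0.05/365)^5475 ≈ 5,325.5651.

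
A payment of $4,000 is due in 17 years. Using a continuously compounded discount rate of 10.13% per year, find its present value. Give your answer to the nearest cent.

$714.76

P = A·e^(−rt) = 4,000·e^(−1.7221).
e^(−1.7221) ≈ 0.1786905036, so P ≈ 714.7620.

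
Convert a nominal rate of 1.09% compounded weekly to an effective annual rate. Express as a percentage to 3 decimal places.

EAR = (1 + 1.09%/52)^52 − 1 = (1 + 0.000209615)^52 − 1.
(1 + 0.000209615)^52 ≈ 1.010958, so EAR ≈ 1.09585%.

1.096%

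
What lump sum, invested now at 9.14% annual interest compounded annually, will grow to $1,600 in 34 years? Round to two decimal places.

Annual rate = 9.14% = 0.0914; 34 periods.
P = 1,600/(1 + 0.0914)^34 ≈ 1,600/19.56384806 ≈ 81.7835.

$81.78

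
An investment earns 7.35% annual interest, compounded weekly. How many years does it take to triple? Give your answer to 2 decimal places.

14.96 years

(1 + 0.00141346)^(52t) = 3.
52t = ln 3 / ln(1 + 0.00141346) ≈ 1.0986/0.00141246 ≈ 777.7987.
t ≈ 14.9577.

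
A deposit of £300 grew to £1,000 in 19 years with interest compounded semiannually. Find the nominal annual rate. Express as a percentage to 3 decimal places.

6.438%

(1 + r/2)^38 = 1,000/300 = 3.33333.
1 + r/2 = 3.33333^(1/38) ≈ 1.032191, so r/2 ≈ 0.0321908.
r ≈ 2·0.0321908 = 6.43815%.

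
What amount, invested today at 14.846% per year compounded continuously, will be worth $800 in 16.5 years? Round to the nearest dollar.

P = A·e^(−rt) = 800·e^(−2.44959).
e^(−2.44959) ≈ 0.0863289741, so P ≈ 69.0632.

$69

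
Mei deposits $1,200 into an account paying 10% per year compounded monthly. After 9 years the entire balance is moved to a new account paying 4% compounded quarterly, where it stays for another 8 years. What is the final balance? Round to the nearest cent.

After 9 years at 10%: 1,200 × 2.450447605 ≈ 2,940.5371.
Then 8 years at 4%: 2,940.5371 × 1.374940679 ≈ 4,043.0641.

$4,043.06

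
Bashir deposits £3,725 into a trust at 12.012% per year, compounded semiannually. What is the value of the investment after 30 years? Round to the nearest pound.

Periodic rate = 12.012%/2 = 0.06006; periods = 2·30 = 60.
A = 3,725·(1 + 0.06006)^60 ≈ 3,725·33.0999118004 ≈ 123,297.1715.

£123,297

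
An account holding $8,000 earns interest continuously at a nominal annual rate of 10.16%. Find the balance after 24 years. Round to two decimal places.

$91,637.59

A = P·e^(rt) = 8,000·e^(0.1016·24) = 8,000·e^2.4384.
e^2.4384 ≈ 11.454698555, so A ≈ 91,637.5884.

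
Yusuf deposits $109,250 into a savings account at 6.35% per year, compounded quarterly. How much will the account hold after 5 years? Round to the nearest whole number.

Periodic rate = 6.35%/4 = 0.015875; periods = 4·5 = 20.
A = 109,250·(1 + 0.015875)^20 ≈ 109,250·1.37026780909 ≈ 149,701.7581.

$149,702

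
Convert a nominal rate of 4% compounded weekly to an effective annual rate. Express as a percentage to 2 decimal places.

4.08%

EAR = (1 + 4%/52)^52 − 1 = (1 + 0.000769231)^52 − 1.
(1 + 0.000769231)^52 ≈ 1.040795, so EAR ≈ 4.07948%.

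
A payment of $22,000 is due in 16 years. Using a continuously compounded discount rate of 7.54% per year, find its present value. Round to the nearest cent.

P = A·e^(−rt) = 22,000·e^(−1.2064).
e^(−1.2064) ≈ 0.29927272428, so P ≈ 6,583.9999.

$6,584.00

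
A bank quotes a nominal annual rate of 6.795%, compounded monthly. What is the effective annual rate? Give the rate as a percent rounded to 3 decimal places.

EAR = (1 + 6.795%/12)^12 − 1 = (1 + 0.0056625)^12 − 1.
(1 + 0.0056625)^12 ≈ 1.070107, so EAR ≈ 7.01067%.

7.011%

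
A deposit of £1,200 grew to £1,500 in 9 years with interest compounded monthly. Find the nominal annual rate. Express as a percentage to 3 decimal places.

(1 + r/12)^108 = 1,500/1,200 = 1.25.
1 + r/12 = 1.25^(1/108) ≈ 1.002068, so r/12 ≈ 0.00206828.
r ≈ 12·0.00206828 = 2.48194%.

2.482%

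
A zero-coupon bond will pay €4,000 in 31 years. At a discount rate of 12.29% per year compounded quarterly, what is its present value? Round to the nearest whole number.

€94

Growth factor = (1 + 0.030725)^124 ≈ 42.62932206.
P = 4,000/42.62932206 ≈ 93.8321.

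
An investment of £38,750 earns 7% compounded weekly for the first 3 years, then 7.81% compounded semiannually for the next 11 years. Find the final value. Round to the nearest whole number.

£111,023

After 3 years at 7%: 38,750 × 1.23350385294 ≈ 47,798.2743.
Then 11 years at 7.81%: 47,798.2743 × 2.32274656898 ≈ 111,023.2776.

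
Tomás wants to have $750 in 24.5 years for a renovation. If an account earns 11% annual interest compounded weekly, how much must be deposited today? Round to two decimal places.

Periodic rate = 11%/52 = 0.00211538; 1274 periods.
P = 750/(1 + 0.11/52)^1274 ≈ 750/14.7634353 ≈ 50.8012.

$50.80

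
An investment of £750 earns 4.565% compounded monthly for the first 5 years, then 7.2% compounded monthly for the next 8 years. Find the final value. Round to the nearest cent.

£1,672.66

After 5 years at 4.565%: 750 × 1.255855417 ≈ 941.8916.
Then 8 years at 7.2%: 941.8916 × 1.775849466 ≈ 1,672.6576.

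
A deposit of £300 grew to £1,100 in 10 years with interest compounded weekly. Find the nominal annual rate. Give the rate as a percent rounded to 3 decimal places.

13.009%

The 520-period growth factor is 1,100/300 = 3.66667.
r/52 = 3.66667^(1/520) − 1 ≈ 0.00250175, so r ≈ 52·0.00250175 = 13.00908%.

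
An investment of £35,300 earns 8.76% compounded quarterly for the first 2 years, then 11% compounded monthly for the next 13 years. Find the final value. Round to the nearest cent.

£174,282.53

After 2 years at 8.76%: 35,300 × 1.18923366072 ≈ 41,979.9482.
Then 13 years at 11%: 41,979.9482 × 4.15156600311 ≈ 174,282.5259.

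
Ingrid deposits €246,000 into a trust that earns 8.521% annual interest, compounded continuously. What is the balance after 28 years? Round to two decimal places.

A = P·e^(rt) = 246,000·e^(0.08521·28) = 246,000·e^2.38588.
e^2.38588 ≈ 10.86862284593, so A ≈ 2,673,681.2201.

€2,673,681.22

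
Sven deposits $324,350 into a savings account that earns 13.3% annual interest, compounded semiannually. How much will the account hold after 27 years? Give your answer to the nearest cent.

$10,493,015.89

Periodic rate = 13.3%/2 = 0.0665; periods = 2·27 = 54.
A = 324,350·(1 + 0.0665)^54 ≈ 324,350·32.350904558552 ≈ 10,493,015.8936.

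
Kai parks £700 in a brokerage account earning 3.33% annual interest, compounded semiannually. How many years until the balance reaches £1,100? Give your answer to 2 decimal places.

(1 + 0.01665)^(2t) = 1,100/700 = 1.5714.
2t·ln(1 + 0.01665) = ln(1.5714); 2t = 0.45199/0.0165129 ≈ 27.3716.
t ≈ 13.6858 years.

13.69 years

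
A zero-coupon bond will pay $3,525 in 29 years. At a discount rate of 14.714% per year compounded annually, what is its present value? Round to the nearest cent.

Annual rate = 14.714% = 0.14714; 29 periods.
P = 3,525/(1 + 0.14714)^29 ≈ 3,525/53.56440486 ≈ 65.8086.

$65.81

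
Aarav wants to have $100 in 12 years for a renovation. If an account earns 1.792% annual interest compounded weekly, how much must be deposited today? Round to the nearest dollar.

$81

Growth factor = (1 + 0.01792/52)^624 ≈ 1.2398656.
P = 100/1.2398656 ≈ 80.6539.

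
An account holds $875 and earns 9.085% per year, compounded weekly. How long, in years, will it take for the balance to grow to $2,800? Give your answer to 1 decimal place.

12.8 years

We need (1 + 0.00174712)^(52t) = 3.2, so 52t = ln 3.2 / ln 1.001747 ≈ 666.3364.
t ≈ 666.3364/52 = 12.8142 years.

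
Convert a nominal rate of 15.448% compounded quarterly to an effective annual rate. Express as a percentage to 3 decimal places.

One year is 4 periods at 0.03862 each: (1 + 0.03862)^4 ≈ 1.163662.
EAR = 1.163662 − 1 ≈ 16.36617%.

16.366%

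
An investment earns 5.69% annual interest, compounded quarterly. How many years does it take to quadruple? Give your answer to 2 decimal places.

(1 + 0.014225)^(4t) = 4.
4t = ln 4 / ln(1 + 0.014225) ≈ 1.3863/0.0141248 ≈ 98.1463.
t ≈ 24.5366.

24.54 years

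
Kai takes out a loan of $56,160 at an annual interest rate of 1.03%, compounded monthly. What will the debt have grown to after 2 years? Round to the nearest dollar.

Periodic rate = 1.03%/12 = 0.000858333; periods = 12·2 = 24.
A = 56,160·(1 + 0.0103/12)^24 ≈ 56,160·1.0208046249 ≈ 57,328.3877.

$57,328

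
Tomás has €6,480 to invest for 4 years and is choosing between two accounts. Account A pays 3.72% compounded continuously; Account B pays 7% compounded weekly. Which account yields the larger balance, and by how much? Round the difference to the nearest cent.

A: e^(0.0372·4) = e^0.1488 ≈ 1.160440878, so 6,480 × 1.160440878 ≈ 7,519.6569.
B: (1 + 0.07/52)^208 ≈ 1.3228807, so 6,480 × 1.3228807 ≈ 8,572.2669.
Difference ≈ 1,052.6100 in favor of B.

Account B, by €1,052.61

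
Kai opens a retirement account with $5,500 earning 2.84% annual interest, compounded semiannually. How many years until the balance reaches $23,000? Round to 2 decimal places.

(1 + 0.0142)^(2t) = 23,000/5,500 = 4.1818.
2t·ln(1 + 0.0142) = ln(4.1818); 2t = 1.4307/0.0141001 ≈ 101.4705.
t ≈ 50.7352 years.

50.74 years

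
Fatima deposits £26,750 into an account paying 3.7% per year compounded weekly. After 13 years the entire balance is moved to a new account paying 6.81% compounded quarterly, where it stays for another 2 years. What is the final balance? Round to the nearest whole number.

£49,522

After 13 years at 3.7%: 26,750 × 1.6174146124 ≈ 43,265.8409.
Then 2 years at 6.81%: 43,265.8409 × 1.1445981228 ≈ 49,522.0003.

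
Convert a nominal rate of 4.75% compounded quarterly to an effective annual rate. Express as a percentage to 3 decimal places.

4.835%

One year is 4 periods at 0.011875 each: (1 + 0.011875)^4 ≈ 1.048353.
EAR = 1.048353 − 1 ≈ 4.83528%.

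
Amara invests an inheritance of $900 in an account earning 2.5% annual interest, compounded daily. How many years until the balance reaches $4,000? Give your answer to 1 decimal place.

59.7 years

(1 + 0.0000684932)^(365t) = 4,000/900 = 4.4444.
365t·ln(1 + 0.0000684932) = ln(4.4444); 365t = 1.4917/6.84908e-05 ≈ 21778.9070.
t ≈ 59.6682 years.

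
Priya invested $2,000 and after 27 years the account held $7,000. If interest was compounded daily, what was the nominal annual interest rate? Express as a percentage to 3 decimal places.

4.640%

The 9855-period growth factor is 7,000/2,000 = 3.5.
r/365 = 3.5^(1/9855) − 1 ≈ 0.000127128, so r ≈ 365·0.000127128 = 4.64016%.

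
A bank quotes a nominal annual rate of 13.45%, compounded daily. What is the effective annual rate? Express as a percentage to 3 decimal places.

One year is 365 periods at 0.000368493 each: (1 + 0.000368493)^365 ≈ 1.143936.
EAR = 1.143936 − 1 ≈ 14.39363%.

14.394%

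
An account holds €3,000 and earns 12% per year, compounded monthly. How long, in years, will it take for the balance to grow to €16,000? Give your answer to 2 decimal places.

We need (1 + 0.01)^(12t) = 5.3333, so 12t = ln 5.3333 / ln 1.01 ≈ 168.2332.
t ≈ 168.2332/12 = 14.0194 years.

14.02 years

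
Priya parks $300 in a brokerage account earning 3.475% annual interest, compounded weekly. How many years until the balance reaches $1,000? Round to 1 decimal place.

34.7 years

(1 + 0.000668269)^(52t) = 1,000/300 = 3.3333.
52t·ln(1 + 0.000668269) = ln(3.3333); 52t = 1.204/0.000668046 ≈ 1802.2303.
t ≈ 34.6583 years.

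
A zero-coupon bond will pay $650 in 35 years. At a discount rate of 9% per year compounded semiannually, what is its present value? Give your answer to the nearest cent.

$29.84

Growth factor = (1 + 0.045)^70 ≈ 21.7841356.
P = 650/21.7841356 ≈ 29.8382.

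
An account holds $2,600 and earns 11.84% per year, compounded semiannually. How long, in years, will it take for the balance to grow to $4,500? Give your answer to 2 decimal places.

4.77 years

(1 + 0.0592)^(2t) = 4,500/2,600 = 1.7308.
2t·ln(1 + 0.0592) = ln(1.7308); 2t = 0.54857/0.0575139 ≈ 9.5380.
t ≈ 4.7690 years.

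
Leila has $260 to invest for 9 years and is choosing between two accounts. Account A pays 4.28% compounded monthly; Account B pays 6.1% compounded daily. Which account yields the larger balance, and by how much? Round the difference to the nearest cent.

A: (1 + 0.0428/12)^108 ≈ 1.46890127, so 260 × 1.46890127 ≈ 381.9143.
B: (1 + 0.061/365)^3285 ≈ 1.73144121, so 260 × 1.73144121 ≈ 450.1747.
Difference ≈ 68.2604 in favor of B.

Account B, by $68.26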